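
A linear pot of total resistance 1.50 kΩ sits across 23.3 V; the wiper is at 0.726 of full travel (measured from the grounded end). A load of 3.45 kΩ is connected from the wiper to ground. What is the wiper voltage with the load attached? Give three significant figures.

The wiper splits the pot into (1−α)R = 411.0 Ω above and αR = 1089 Ω below.
Lower section ‖ load = 827.7 Ω.
V_wiper = 23.3 × 827.7/(411.0 + 827.7) = 15.6 V.

V ≈ 15.6 V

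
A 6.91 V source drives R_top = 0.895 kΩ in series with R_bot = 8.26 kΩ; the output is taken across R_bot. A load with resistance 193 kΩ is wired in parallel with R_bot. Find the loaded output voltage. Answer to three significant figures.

V_out ≈ 6.21 V

The load sits in parallel with R_bot: R_bot‖R_L = (8260 × 193000) / (8260 + 193000) = 7921 Ω.
V_out = 6.91 × 7921 / (895 + 7921) = 6.91 × 7921/8816 = 6.21 V.
(Unloaded it would have been 6.23 V.)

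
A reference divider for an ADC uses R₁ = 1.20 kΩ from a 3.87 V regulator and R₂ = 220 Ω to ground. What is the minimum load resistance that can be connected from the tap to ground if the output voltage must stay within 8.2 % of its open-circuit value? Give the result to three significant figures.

R_L(min) ≈ 2.08 kΩ

Output resistance R_th = R₁‖R₂ = (1200 × 220)/1420 = 185.9 Ω.
The fractional drop is R_th/(R_th + R_L); requiring this ≤ 0.0820 gives R_L ≥ R_th(1/0.0820 − 1) = 185.9 × 11.20 = 2.08 kΩ.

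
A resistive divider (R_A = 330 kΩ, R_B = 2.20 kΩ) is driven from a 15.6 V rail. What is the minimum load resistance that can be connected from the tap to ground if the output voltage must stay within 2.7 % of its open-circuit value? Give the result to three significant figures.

Output resistance R_th = R_A‖R_B = (330 × 2.20)/332.2 = 2.185 kΩ.
The fractional drop is R_th/(R_th + R_L); requiring this ≤ 0.0270 gives R_L ≥ R_th(1/0.0270 − 1) = 2.185 × 36.04 = 78.8 kΩ.

R_L(min) ≈ 78.8 kΩ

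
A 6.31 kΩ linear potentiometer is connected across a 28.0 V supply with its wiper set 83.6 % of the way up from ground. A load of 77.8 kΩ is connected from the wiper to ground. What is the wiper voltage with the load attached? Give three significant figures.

V ≈ 23.2 V

The wiper splits the pot into (1−α)R = 1.035 kΩ above and αR = 5.275 kΩ below.
Lower section ‖ load = 4.940 kΩ.
V_wiper = 28.0 × 4.940/(1.035 + 4.940) = 23.2 V.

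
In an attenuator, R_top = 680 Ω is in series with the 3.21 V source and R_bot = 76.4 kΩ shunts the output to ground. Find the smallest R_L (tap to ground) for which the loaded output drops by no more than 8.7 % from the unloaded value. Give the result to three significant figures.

Output resistance R_th = R_top‖R_bot = (680 × 76400)/77080 = 674.0 Ω.
The fractional drop is R_th/(R_th + R_L); requiring this ≤ 0.0870 gives R_L ≥ R_th(1/0.0870 − 1) = 674.0 × 10.49 = 7.07 kΩ.

R_L(min) ≈ 7.07 kΩ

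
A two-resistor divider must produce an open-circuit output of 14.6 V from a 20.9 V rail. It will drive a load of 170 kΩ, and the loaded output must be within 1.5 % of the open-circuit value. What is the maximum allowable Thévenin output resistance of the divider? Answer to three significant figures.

R_th ≤ 2.59 kΩ

Loading drop = R_th/(R_th + R_L) ≤ 0.0150, so R_th ≤ R_L · ε/(1−ε) = 170 kΩ × 0.0150/0.9850 = 2.59 kΩ.
(Any R1, R2 with R2/(R1+R2) = 0.699 and R1‖R2 ≤ 2.59 kΩ will meet the spec.)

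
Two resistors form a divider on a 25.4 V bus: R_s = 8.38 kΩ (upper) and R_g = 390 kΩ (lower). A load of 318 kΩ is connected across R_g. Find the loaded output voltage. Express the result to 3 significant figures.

V_out ≈ 24.2 V

The load sits in parallel with R_g: R_g‖R_L = (390 × 318) / (390 + 318) = 175.2 kΩ.
V_out = 25.4 × 175.2 / (8.38 + 175.2) = 25.4 × 175.2/183.5 = 24.2 V.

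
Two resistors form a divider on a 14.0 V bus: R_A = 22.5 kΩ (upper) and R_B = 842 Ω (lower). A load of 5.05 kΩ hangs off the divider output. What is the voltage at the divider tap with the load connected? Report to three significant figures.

V_out ≈ 0.435 V

The load sits in parallel with R_B: R_B‖R_L = (842 × 5050) / (842 + 5050) = 721.7 Ω.
V_out = 14.0 × 721.7 / (22500 + 721.7) = 14.0 × 721.7/23220 = 0.435 V.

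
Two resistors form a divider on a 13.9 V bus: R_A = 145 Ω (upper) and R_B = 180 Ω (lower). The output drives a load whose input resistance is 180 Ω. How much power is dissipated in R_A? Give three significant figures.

P ≈ 507 mW

Total resistance from the source is R_A + (R_B‖R_L) = 235.0 Ω, so I = 13.9/235.0 Ω = 59.15 mA.
P = I²·R_A = (59.15 mA)² × 145 Ω = 507 mW.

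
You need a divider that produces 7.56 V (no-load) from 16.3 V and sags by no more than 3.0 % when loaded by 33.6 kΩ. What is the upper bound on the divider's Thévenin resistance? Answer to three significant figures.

R_th ≤ 1.04 kΩ

Loading drop = R_th/(R_th + R_L) ≤ 0.0300, so R_th ≤ R_L · ε/(1−ε) = 33.6 kΩ × 0.0300/0.9700 = 1.04 kΩ.
(Any R1, R2 with R2/(R1+R2) = 0.464 and R1‖R2 ≤ 1.04 kΩ will meet the spec.)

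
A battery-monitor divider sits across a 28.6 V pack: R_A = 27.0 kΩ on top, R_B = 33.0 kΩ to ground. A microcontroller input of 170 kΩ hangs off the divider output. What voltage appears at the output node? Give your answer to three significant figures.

V_out ≈ 14.5 V

The load sits in parallel with R_B: R_B‖R_L = (33.0 × 170) / (33.0 + 170) = 27.64 kΩ.
V_out = 28.6 × 27.64 / (27.0 + 27.64) = 28.6 × 27.64/54.64 = 14.5 V.
(Unloaded it would have been 15.7 V.)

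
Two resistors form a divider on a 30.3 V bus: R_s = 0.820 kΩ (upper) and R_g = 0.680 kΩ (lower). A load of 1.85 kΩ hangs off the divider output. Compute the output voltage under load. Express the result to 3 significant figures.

The load sits in parallel with R_g: R_g‖R_L = (680 × 1850) / (680 + 1850) = 497.2 Ω.
V_out = 30.3 × 497.2 / (820 + 497.2) = 30.3 × 497.2/1317 = 11.4 V.

V_out ≈ 11.4 V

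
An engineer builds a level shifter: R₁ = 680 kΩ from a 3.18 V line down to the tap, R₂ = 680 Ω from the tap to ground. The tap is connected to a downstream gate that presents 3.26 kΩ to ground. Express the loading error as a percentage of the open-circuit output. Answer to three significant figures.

17.2 %

Unloaded V = 3.18 × 680/680700 = 0.003177 V.
Loaded: R₂‖R_L = 562.6 Ω, giving V = 3.18 × 562.6/680600 = 0.002629 V.
Drop = (0.003177 − 0.002629) / 0.003177 = 17.2 %.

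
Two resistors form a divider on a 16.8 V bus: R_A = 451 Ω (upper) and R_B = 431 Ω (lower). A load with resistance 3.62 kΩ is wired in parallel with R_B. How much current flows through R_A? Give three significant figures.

I ≈ 20.1 mA

R_B‖R_L = 385.1 Ω, so the source sees R_A + R_B‖R_L = 836.1 Ω.
I = 16.8 V / 836.1 Ω = 20.1 mA.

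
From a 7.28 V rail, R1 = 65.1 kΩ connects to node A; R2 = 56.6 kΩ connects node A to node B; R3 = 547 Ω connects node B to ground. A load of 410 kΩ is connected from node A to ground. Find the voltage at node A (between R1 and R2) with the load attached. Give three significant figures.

Below node A the series string R2+R3 = 57150 Ω sits in parallel with the 410000 Ω load: 50160 Ω.
V_A = 7.28 × 50160/(65100 + 50160) = 3.17 V.

V ≈ 3.17 V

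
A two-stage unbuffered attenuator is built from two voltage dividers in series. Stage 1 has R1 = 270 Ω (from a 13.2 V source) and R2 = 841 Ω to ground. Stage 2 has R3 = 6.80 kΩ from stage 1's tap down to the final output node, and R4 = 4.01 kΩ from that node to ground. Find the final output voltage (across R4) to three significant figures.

Stage 2 presents R3+R4 = 10810 Ω as a load on stage 1's tap.
Stage 1's lower leg becomes R2‖(R3+R4) = 780.3 Ω, so V_mid = 13.2 × 780.3/1050 = 9.807 V.
Stage 2 is itself unloaded: V_out = V_mid × R4/(R3+R4) = 9.807 × 4010/10810 = 3.64 V.

V_out ≈ 3.64 V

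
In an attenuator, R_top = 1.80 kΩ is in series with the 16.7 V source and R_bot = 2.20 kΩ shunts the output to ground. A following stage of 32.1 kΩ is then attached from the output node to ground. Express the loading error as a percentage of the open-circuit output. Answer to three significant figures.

The divider's output (Thévenin) resistance is R_top‖R_bot = 0.9900 kΩ.
Fractional drop under load = R_th/(R_th + R_L) = 0.9900 / (0.9900 + 32.1) = 0.02992.
So the output falls by 2.99 %.

2.99 %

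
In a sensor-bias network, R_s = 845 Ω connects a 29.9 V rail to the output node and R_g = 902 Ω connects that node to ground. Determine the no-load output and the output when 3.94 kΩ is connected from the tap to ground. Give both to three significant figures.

Open-circuit: V = 29.9 × 902/(845 + 902) = 15.4 V.
With the load, R_g becomes R_g‖R_L = 734.0 Ω, so V = 29.9 × 734.0/1579 = 13.9 V.

Unloaded: 15.4 V; loaded: 13.9 V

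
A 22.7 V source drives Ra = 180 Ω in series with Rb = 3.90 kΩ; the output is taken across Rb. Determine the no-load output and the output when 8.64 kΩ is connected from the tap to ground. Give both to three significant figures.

Unloaded: 21.7 V; loaded: 21.3 V

Open-circuit: V = 22.7 × 3900/(180 + 3900) = 21.7 V.
With the load, Rb becomes Rb‖R_L = 2687 Ω, so V = 22.7 × 2687/2867 = 21.3 V.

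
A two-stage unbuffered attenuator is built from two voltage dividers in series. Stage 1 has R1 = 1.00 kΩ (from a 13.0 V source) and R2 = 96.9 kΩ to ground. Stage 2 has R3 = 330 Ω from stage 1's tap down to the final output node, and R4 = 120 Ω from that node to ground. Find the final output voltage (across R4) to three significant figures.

V_out ≈ 1.07 V

Stage 2 presents R3+R4 = 450.0 Ω as a load on stage 1's tap.
Stage 1's lower leg becomes R2‖(R3+R4) = 447.9 Ω, so V_mid = 13.0 × 447.9/1448 = 4.022 V.
Stage 2 is itself unloaded: V_out = V_mid × R4/(R3+R4) = 4.022 × 120/450.0 = 1.07 V.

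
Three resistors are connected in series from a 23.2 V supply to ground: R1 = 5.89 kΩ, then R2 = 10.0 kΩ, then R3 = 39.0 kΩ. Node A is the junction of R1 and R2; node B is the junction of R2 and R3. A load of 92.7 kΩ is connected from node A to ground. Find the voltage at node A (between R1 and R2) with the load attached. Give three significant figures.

Below node A the series string R2+R3 = 49.00 kΩ sits in parallel with the 92.7 kΩ load: 32.06 kΩ.
V_A = 23.2 × 32.06/(5.89 + 32.06) = 19.6 V.

V ≈ 19.6 V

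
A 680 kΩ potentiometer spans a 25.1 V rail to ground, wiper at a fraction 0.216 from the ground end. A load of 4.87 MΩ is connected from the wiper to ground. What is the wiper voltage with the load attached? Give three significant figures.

The wiper splits the pot into (1−α)R = 533.1 kΩ above and αR = 146.9 kΩ below.
Lower section ‖ load = 142.6 kΩ.
V_wiper = 25.1 × 142.6/(533.1 + 142.6) = 5.30 V.

V ≈ 5.30 V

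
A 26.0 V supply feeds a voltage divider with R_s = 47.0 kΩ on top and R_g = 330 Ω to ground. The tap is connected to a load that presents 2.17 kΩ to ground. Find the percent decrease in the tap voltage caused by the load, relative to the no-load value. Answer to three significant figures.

13.1 %

The divider's output (Thévenin) resistance is R_s‖R_g = 327.7 Ω.
Fractional drop under load = R_th/(R_th + R_L) = 327.7 / (327.7 + 2170) = 0.1312.
So the output falls by 13.1 %.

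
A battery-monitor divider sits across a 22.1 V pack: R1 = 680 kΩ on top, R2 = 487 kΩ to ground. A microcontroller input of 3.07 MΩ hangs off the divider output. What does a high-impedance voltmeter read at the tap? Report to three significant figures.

V_out ≈ 8.44 V

The load sits in parallel with R2: R2‖R_L = (487 × 3070) / (487 + 3070) = 420.3 kΩ.
V_out = 22.1 × 420.3 / (680 + 420.3) = 22.1 × 420.3/1100 = 8.44 V.
(Unloaded it would have been 9.22 V.)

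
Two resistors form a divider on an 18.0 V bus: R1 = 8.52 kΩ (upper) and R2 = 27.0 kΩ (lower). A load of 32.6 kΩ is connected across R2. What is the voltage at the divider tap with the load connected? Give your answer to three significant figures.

The load sits in parallel with R2: R2‖R_L = (27.0 × 32.6) / (27.0 + 32.6) = 14.77 kΩ.
V_out = 18.0 × 14.77 / (8.52 + 14.77) = 18.0 × 14.77/23.29 = 11.4 V.

V_out ≈ 11.4 V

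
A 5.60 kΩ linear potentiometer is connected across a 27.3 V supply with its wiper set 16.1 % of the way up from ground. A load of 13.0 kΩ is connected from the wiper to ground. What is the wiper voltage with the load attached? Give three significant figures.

V ≈ 4.15 V

The wiper splits the pot into (1−α)R = 4698 Ω above and αR = 901.6 Ω below.
Lower section ‖ load = 843.1 Ω.
V_wiper = 27.3 × 843.1/(4698 + 843.1) = 4.15 V.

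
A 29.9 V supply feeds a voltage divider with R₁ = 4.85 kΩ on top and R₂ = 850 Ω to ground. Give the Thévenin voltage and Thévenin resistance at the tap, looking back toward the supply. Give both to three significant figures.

V_th is the open-circuit tap voltage: 29.9 × 850/(4850 + 850) = 4.46 V.
With the supply zeroed, R₁ and R₂ appear in parallel from the tap: R_th = R₁‖R₂ = (4850 × 850)/5700 = 723 Ω.

V_th = 4.46 V, R_th = 723 Ω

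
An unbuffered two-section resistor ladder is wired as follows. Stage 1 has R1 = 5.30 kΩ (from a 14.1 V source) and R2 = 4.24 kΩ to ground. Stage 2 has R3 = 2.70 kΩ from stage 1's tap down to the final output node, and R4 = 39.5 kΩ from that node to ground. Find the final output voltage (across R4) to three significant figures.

Stage 2 presents R3+R4 = 42.20 kΩ as a load on stage 1's tap.
Stage 1's lower leg becomes R2‖(R3+R4) = 3.853 kΩ, so V_mid = 14.1 × 3.853/9.153 = 5.935 V.
Stage 2 is itself unloaded: V_out = V_mid × R4/(R3+R4) = 5.935 × 39.5/42.20 = 5.56 V.

V_out ≈ 5.56 V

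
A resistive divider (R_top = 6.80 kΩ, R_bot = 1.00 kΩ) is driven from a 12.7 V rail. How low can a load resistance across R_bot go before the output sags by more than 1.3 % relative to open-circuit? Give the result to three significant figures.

Output resistance R_th = R_top‖R_bot = (6800 × 1000)/7800 = 871.8 Ω.
The fractional drop is R_th/(R_th + R_L); requiring this ≤ 0.0130 gives R_L ≥ R_th(1/0.0130 − 1) = 871.8 × 75.92 = 66.2 kΩ.

R_L(min) ≈ 66.2 kΩ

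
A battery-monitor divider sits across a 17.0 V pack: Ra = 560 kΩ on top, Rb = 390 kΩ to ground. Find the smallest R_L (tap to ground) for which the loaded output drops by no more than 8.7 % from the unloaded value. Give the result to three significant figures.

Output resistance R_th = Ra‖Rb = (560 × 390)/950.0 = 229.9 kΩ.
The fractional drop is R_th/(R_th + R_L); requiring this ≤ 0.0870 gives R_L ≥ R_th(1/0.0870 − 1) = 229.9 × 10.49 = 2.41 MΩ.

R_L(min) ≈ 2.41 MΩ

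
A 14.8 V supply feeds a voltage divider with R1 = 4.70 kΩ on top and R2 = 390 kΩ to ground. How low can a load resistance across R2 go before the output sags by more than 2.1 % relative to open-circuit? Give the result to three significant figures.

R_L(min) ≈ 217 kΩ

Output resistance R_th = R1‖R2 = (4.70 × 390)/394.7 = 4.644 kΩ.
The fractional drop is R_th/(R_th + R_L); requiring this ≤ 0.0210 gives R_L ≥ R_th(1/0.0210 − 1) = 4.644 × 46.62 = 217 kΩ.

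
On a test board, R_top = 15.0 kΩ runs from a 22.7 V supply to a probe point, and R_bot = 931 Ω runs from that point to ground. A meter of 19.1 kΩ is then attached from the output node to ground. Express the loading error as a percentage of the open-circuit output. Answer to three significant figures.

4.39 %

The divider's output (Thévenin) resistance is R_top‖R_bot = 876.6 Ω.
Fractional drop under load = R_th/(R_th + R_L) = 876.6 / (876.6 + 19100) = 0.04388.
So the output falls by 4.39 %.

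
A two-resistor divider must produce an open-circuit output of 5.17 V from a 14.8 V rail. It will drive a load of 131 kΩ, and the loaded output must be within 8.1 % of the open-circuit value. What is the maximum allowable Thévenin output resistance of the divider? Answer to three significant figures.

Loading drop = R_th/(R_th + R_L) ≤ 0.0810, so R_th ≤ R_L · ε/(1−ε) = 131 kΩ × 0.0810/0.9190 = 11.5 kΩ.
(Any R1, R2 with R2/(R1+R2) = 0.349 and R1‖R2 ≤ 11.5 kΩ will meet the spec.)

R_th ≤ 11.5 kΩ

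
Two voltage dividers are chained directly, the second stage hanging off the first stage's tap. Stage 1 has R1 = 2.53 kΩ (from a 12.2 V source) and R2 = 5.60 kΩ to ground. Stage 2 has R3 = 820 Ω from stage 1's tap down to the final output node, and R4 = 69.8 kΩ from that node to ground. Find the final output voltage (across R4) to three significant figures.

Stage 2 presents R3+R4 = 70620 Ω as a load on stage 1's tap.
Stage 1's lower leg becomes R2‖(R3+R4) = 5189 Ω, so V_mid = 12.2 × 5189/7719 = 8.201 V.
Stage 2 is itself unloaded: V_out = V_mid × R4/(R3+R4) = 8.201 × 69800/70620 = 8.11 V.

V_out ≈ 8.11 V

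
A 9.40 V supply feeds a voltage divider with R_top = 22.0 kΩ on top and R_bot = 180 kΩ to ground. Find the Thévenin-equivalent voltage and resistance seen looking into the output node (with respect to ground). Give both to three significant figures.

V_th = 8.38 V, R_th = 19.6 kΩ

V_th is the open-circuit tap voltage: 9.40 × 180/(22.0 + 180) = 8.38 V.
With the supply zeroed, R_top and R_bot appear in parallel from the tap: R_th = R_top‖R_bot = (22.0 × 180)/202.0 = 19.6 kΩ.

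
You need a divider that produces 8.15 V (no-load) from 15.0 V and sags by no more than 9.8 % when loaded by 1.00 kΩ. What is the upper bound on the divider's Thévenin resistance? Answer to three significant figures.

Loading drop = R_th/(R_th + R_L) ≤ 0.0980, so R_th ≤ R_L · ε/(1−ε) = 1.00 kΩ × 0.0980/0.9020 = 109 Ω.

R_th ≤ 109 Ω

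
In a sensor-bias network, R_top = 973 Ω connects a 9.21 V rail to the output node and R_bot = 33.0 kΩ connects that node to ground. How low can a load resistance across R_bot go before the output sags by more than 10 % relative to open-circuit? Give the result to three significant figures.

R_L(min) ≈ 8.51 kΩ

Output resistance R_th = R_top‖R_bot = (973 × 33000)/33970 = 945.1 Ω.
The fractional drop is R_th/(R_th + R_L); requiring this ≤ 0.100 gives R_L ≥ R_th(1/0.100 − 1) = 945.1 × 9.000 = 8.51 kΩ.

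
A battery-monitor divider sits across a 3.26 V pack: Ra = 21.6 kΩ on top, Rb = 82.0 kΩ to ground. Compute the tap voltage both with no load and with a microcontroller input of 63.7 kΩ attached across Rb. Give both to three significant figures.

Unloaded: 2.58 V; loaded: 2.03 V

Open-circuit: V = 3.26 × 82.0/(21.6 + 82.0) = 2.58 V.
With the load, Rb becomes Rb‖R_L = 35.85 kΩ, so V = 3.26 × 35.85/57.45 = 2.03 V.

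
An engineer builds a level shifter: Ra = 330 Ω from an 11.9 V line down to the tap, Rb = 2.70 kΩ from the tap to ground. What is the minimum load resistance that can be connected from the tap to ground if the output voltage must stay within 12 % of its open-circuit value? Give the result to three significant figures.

R_L(min) ≈ 2.16 kΩ

Output resistance R_th = Ra‖Rb = (330 × 2700)/3030 = 294.1 Ω.
The fractional drop is R_th/(R_th + R_L); requiring this ≤ 0.120 gives R_L ≥ R_th(1/0.120 − 1) = 294.1 × 7.333 = 2.16 kΩ.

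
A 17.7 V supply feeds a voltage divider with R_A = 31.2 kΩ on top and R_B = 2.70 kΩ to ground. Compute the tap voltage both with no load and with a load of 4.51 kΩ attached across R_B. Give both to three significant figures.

Open-circuit: V = 17.7 × 2.70/(31.2 + 2.70) = 1.41 V.
With the load, R_B becomes R_B‖R_L = 1.689 kΩ, so V = 17.7 × 1.689/32.89 = 0.909 V.

Unloaded: 1.41 V; loaded: 0.909 V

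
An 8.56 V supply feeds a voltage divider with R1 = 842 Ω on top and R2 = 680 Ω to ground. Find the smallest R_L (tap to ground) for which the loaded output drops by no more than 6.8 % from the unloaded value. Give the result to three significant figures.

Output resistance R_th = R1‖R2 = (842 × 680)/1522 = 376.2 Ω.
The fractional drop is R_th/(R_th + R_L); requiring this ≤ 0.0680 gives R_L ≥ R_th(1/0.0680 − 1) = 376.2 × 13.71 = 5.16 kΩ.

R_L(min) ≈ 5.16 kΩ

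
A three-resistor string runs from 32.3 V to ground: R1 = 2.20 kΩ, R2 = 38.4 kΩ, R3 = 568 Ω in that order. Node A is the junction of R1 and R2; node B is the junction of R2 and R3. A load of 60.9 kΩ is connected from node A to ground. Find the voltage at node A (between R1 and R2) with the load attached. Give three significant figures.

V ≈ 29.6 V

Below node A the series string R2+R3 = 38970 Ω sits in parallel with the 60900 Ω load: 23760 Ω.
V_A = 32.3 × 23760/(2200 + 23760) = 29.6 V.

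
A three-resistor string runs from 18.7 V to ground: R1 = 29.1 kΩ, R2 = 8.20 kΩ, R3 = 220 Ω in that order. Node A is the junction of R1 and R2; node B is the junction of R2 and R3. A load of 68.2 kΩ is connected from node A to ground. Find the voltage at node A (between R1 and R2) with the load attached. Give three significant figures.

Below node A the series string R2+R3 = 8420 Ω sits in parallel with the 68200 Ω load: 7495 Ω.
V_A = 18.7 × 7495/(29100 + 7495) = 3.83 V.

V ≈ 3.83 V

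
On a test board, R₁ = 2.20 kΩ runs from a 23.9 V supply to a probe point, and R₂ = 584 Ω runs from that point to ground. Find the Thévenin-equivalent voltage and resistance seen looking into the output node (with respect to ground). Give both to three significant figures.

V_th is the open-circuit tap voltage: 23.9 × 584/(2200 + 584) = 5.01 V.
With the supply zeroed, R₁ and R₂ appear in parallel from the tap: R_th = R₁‖R₂ = (2200 × 584)/2784 = 461 Ω.

V_th = 5.01 V, R_th = 461 Ω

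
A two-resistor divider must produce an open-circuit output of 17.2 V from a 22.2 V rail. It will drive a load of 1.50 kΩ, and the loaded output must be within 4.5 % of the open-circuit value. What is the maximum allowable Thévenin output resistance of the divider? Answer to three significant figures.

R_th ≤ 70.7 Ω

Loading drop = R_th/(R_th + R_L) ≤ 0.0450, so R_th ≤ R_L · ε/(1−ε) = 1.50 kΩ × 0.0450/0.9550 = 70.7 Ω.
(Any R1, R2 with R2/(R1+R2) = 0.775 and R1‖R2 ≤ 70.7 Ω will meet the spec.)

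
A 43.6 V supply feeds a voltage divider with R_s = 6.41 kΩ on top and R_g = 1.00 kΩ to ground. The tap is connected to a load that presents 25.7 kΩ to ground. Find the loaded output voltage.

V_out ≈ 5.69 V

The load sits in parallel with R_g: R_g‖R_L = (1.00 × 25.7) / (1.00 + 25.7) = 0.9625 kΩ.
V_out = 43.6 × 0.9625 / (6.41 + 0.9625) = 43.6 × 0.9625/7.373 = 5.69 V.
(Unloaded it would have been 5.88 V.)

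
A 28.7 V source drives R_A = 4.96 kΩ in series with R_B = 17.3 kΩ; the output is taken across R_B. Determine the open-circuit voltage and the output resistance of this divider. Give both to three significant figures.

V_th is the open-circuit tap voltage: 28.7 × 17.3/(4.96 + 17.3) = 22.3 V.
With the supply zeroed, R_A and R_B appear in parallel from the tap: R_th = R_A‖R_B = (4.96 × 17.3)/22.26 = 3.85 kΩ.

V_th = 22.3 V, R_th = 3.85 kΩ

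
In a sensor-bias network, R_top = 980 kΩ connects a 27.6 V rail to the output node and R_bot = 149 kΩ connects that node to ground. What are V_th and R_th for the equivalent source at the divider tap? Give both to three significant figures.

V_th = 3.64 V, R_th = 129 kΩ

V_th is the open-circuit tap voltage: 27.6 × 149/(980 + 149) = 3.64 V.
With the supply zeroed, R_top and R_bot appear in parallel from the tap: R_th = R_top‖R_bot = (980 × 149)/1129 = 129 kΩ.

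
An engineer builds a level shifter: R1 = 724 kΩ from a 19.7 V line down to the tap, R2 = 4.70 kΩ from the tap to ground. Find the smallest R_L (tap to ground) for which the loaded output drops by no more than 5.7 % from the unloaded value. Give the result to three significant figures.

Output resistance R_th = R1‖R2 = (724 × 4.70)/728.7 = 4.670 kΩ.
The fractional drop is R_th/(R_th + R_L); requiring this ≤ 0.0570 gives R_L ≥ R_th(1/0.0570 − 1) = 4.670 × 16.54 = 77.3 kΩ.

R_L(min) ≈ 77.3 kΩ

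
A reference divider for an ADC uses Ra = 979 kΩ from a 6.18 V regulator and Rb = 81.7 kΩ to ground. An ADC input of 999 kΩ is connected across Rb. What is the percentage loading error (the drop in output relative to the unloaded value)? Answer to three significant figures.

The divider's output (Thévenin) resistance is Ra‖Rb = 75.41 kΩ.
Fractional drop under load = R_th/(R_th + R_L) = 75.41 / (75.41 + 999) = 0.07018.
So the output falls by 7.02 %.

7.02 %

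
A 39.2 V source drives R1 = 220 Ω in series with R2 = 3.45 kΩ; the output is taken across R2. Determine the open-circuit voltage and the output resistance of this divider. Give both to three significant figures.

V_th is the open-circuit tap voltage: 39.2 × 3450/(220 + 3450) = 36.9 V.
With the supply zeroed, R1 and R2 appear in parallel from the tap: R_th = R1‖R2 = (220 × 3450)/3670 = 207 Ω.

V_th = 36.9 V, R_th = 207 Ω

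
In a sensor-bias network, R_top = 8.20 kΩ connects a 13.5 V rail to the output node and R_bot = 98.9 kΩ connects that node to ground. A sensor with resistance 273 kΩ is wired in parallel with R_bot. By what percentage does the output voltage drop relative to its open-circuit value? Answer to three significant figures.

2.70 %

The divider's output (Thévenin) resistance is R_top‖R_bot = 7.572 kΩ.
Fractional drop under load = R_th/(R_th + R_L) = 7.572 / (7.572 + 273) = 0.02699.
So the output falls by 2.70 %.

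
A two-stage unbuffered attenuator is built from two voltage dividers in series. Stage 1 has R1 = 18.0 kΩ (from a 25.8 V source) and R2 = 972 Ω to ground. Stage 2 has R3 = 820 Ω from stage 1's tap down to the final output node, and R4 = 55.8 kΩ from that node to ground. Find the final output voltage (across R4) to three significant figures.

V_out ≈ 1.28 V

Stage 2 presents R3+R4 = 56620 Ω as a load on stage 1's tap.
Stage 1's lower leg becomes R2‖(R3+R4) = 955.6 Ω, so V_mid = 25.8 × 955.6/18960 = 1.301 V.
Stage 2 is itself unloaded: V_out = V_mid × R4/(R3+R4) = 1.301 × 55800/56620 = 1.28 V.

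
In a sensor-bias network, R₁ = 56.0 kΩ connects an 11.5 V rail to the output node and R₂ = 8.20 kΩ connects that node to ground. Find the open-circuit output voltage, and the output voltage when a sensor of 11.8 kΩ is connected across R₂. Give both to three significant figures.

Unloaded: 1.47 V; loaded: 0.915 V

Open-circuit: V = 11.5 × 8.20/(56.0 + 8.20) = 1.47 V.
With the load, R₂ becomes R₂‖R_L = 4.838 kΩ, so V = 11.5 × 4.838/60.84 = 0.915 V.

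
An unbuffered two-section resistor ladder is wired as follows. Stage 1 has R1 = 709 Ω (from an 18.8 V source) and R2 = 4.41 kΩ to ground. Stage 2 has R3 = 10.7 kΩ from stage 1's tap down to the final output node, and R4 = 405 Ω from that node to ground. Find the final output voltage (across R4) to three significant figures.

Stage 2 presents R3+R4 = 11100 Ω as a load on stage 1's tap.
Stage 1's lower leg becomes R2‖(R3+R4) = 3156 Ω, so V_mid = 18.8 × 3156/3865 = 15.35 V.
Stage 2 is itself unloaded: V_out = V_mid × R4/(R3+R4) = 15.35 × 405/11100 = 0.560 V.

V_out ≈ 0.560 V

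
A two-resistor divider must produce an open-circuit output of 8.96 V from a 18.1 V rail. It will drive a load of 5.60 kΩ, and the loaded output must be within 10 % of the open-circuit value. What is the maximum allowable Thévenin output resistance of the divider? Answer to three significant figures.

Loading drop = R_th/(R_th + R_L) ≤ 0.100, so R_th ≤ R_L · ε/(1−ε) = 5.60 kΩ × 0.100/0.9000 = 622 Ω.

R_th ≤ 622 Ω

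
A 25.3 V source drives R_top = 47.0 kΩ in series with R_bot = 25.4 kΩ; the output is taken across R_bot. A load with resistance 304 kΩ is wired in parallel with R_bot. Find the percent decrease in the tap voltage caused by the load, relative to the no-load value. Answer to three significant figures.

5.14 %

The divider's output (Thévenin) resistance is R_top‖R_bot = 16.49 kΩ.
Fractional drop under load = R_th/(R_th + R_L) = 16.49 / (16.49 + 304) = 0.05145.
So the output falls by 5.14 %.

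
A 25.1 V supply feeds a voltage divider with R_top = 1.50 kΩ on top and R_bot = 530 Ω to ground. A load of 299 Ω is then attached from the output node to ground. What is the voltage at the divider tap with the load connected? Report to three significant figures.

V_out ≈ 2.84 V

The load sits in parallel with R_bot: R_bot‖R_L = (530 × 299) / (530 + 299) = 191.2 Ω.
V_out = 25.1 × 191.2 / (1500 + 191.2) = 25.1 × 191.2/1691 = 2.84 V.
(Unloaded it would have been 6.55 V.)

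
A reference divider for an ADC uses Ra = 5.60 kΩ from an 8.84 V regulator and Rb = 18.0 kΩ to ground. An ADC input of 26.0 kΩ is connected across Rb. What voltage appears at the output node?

V_out ≈ 5.79 V

The load sits in parallel with Rb: Rb‖R_L = (18.0 × 26.0) / (18.0 + 26.0) = 10.64 kΩ.
V_out = 8.84 × 10.64 / (5.60 + 10.64) = 8.84 × 10.64/16.24 = 5.79 V.
(Unloaded it would have been 6.74 V.)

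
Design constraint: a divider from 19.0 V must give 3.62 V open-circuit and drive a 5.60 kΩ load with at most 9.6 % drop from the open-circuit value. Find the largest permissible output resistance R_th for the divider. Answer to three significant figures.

R_th ≤ 595 Ω

Loading drop = R_th/(R_th + R_L) ≤ 0.0960, so R_th ≤ R_L · ε/(1−ε) = 5.60 kΩ × 0.0960/0.9040 = 595 Ω.
(Any R1, R2 with R2/(R1+R2) = 0.191 and R1‖R2 ≤ 595 Ω will meet the spec.)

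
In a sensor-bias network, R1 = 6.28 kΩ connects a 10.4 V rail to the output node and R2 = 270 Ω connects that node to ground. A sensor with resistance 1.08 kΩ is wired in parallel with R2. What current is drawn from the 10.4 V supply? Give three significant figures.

I ≈ 1.60 mA

R2‖R_L = 216.0 Ω, so the source sees R1 + R2‖R_L = 6496 Ω.
I = 10.4 V / 6496 Ω = 1.60 mA.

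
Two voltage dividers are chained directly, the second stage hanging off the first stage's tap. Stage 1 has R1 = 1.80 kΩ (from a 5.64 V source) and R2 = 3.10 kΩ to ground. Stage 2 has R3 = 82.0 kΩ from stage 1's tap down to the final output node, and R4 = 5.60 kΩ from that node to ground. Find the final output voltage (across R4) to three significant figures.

V_out ≈ 0.225 V

Stage 2 presents R3+R4 = 87.60 kΩ as a load on stage 1's tap.
Stage 1's lower leg becomes R2‖(R3+R4) = 2.994 kΩ, so V_mid = 5.64 × 2.994/4.794 = 3.522 V.
Stage 2 is itself unloaded: V_out = V_mid × R4/(R3+R4) = 3.522 × 5.60/87.60 = 0.225 V.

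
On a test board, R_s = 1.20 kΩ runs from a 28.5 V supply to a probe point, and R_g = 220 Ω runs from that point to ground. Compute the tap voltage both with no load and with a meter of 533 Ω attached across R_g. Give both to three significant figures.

Unloaded: 4.42 V; loaded: 3.27 V

Open-circuit: V = 28.5 × 220/(1200 + 220) = 4.42 V.
With the load, R_g becomes R_g‖R_L = 155.7 Ω, so V = 28.5 × 155.7/1356 = 3.27 V.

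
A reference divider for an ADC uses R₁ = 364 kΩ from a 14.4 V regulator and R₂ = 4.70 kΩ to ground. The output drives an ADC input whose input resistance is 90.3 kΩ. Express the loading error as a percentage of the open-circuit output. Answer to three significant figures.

4.89 %

The divider's output (Thévenin) resistance is R₁‖R₂ = 4.640 kΩ.
Fractional drop under load = R_th/(R_th + R_L) = 4.640 / (4.640 + 90.3) = 0.04887.
So the output falls by 4.89 %.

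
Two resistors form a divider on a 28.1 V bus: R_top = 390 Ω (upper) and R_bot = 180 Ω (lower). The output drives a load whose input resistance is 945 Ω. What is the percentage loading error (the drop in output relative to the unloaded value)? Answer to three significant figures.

11.5 %

The divider's output (Thévenin) resistance is R_top‖R_bot = 123.2 Ω.
Fractional drop under load = R_th/(R_th + R_L) = 123.2 / (123.2 + 945) = 0.1153.
So the output falls by 11.5 %.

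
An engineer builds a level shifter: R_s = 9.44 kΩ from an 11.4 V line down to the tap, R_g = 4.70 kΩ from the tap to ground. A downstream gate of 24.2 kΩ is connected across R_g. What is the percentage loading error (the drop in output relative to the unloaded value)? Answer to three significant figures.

Unloaded V = 11.4 × 4.70/14.14 = 3.7893 V.
Loaded: R_g‖R_L = 3.936 kΩ, giving V = 11.4 × 3.936/13.38 = 3.3543 V.
Drop = (3.7893 − 3.3543) / 3.7893 = 11.5 %.

11.5 %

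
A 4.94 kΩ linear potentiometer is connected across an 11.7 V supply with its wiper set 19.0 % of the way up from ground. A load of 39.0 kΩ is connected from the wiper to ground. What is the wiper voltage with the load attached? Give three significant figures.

The wiper splits the pot into (1−α)R = 4001 Ω above and αR = 938.6 Ω below.
Lower section ‖ load = 916.5 Ω.
V_wiper = 11.7 × 916.5/(4001 + 916.5) = 2.18 V.

V ≈ 2.18 V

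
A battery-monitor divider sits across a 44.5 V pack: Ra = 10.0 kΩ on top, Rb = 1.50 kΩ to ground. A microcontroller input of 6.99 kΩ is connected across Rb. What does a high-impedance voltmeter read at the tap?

The load sits in parallel with Rb: Rb‖R_L = (1.50 × 6.99) / (1.50 + 6.99) = 1.235 kΩ.
V_out = 44.5 × 1.235 / (10.0 + 1.235) = 44.5 × 1.235/11.23 = 4.89 V.
(Unloaded it would have been 5.80 V.)

V_out ≈ 4.89 V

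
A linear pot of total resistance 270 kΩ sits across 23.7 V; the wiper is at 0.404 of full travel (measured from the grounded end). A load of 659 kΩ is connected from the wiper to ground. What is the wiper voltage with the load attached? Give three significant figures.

V ≈ 8.72 V

The wiper splits the pot into (1−α)R = 160.9 kΩ above and αR = 109.1 kΩ below.
Lower section ‖ load = 93.59 kΩ.
V_wiper = 23.7 × 93.59/(160.9 + 93.59) = 8.72 V.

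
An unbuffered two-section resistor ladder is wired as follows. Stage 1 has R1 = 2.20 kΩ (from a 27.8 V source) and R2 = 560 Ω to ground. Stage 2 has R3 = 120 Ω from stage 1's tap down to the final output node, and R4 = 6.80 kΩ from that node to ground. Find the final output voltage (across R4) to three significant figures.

Stage 2 presents R3+R4 = 6920 Ω as a load on stage 1's tap.
Stage 1's lower leg becomes R2‖(R3+R4) = 518.1 Ω, so V_mid = 27.8 × 518.1/2718 = 5.299 V.
Stage 2 is itself unloaded: V_out = V_mid × R4/(R3+R4) = 5.299 × 6800/6920 = 5.21 V.

V_out ≈ 5.21 V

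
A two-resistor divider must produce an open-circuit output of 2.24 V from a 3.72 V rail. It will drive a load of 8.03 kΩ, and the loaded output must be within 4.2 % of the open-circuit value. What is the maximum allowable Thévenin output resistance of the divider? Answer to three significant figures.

Loading drop = R_th/(R_th + R_L) ≤ 0.0420, so R_th ≤ R_L · ε/(1−ε) = 8.03 kΩ × 0.0420/0.9580 = 352 Ω.
(Any R1, R2 with R2/(R1+R2) = 0.602 and R1‖R2 ≤ 352 Ω will meet the spec.)

R_th ≤ 352 Ω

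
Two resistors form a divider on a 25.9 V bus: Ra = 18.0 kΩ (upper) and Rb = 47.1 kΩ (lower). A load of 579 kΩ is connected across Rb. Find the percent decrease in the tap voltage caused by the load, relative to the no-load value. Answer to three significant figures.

2.20 %

The divider's output (Thévenin) resistance is Ra‖Rb = 13.02 kΩ.
Fractional drop under load = R_th/(R_th + R_L) = 13.02 / (13.02 + 579) = 0.02200.
So the output falls by 2.20 %.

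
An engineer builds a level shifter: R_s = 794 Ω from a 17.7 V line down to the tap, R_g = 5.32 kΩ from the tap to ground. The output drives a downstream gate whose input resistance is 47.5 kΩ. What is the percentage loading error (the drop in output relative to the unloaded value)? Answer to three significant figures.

1.43 %

The divider's output (Thévenin) resistance is R_s‖R_g = 690.9 Ω.
Fractional drop under load = R_th/(R_th + R_L) = 690.9 / (690.9 + 47500) = 0.01434.
So the output falls by 1.43 %.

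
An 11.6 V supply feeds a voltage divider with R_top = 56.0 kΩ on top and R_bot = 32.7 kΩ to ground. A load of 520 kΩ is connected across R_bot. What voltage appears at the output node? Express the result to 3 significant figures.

The load sits in parallel with R_bot: R_bot‖R_L = (32.7 × 520) / (32.7 + 520) = 30.77 kΩ.
V_out = 11.6 × 30.77 / (56.0 + 30.77) = 11.6 × 30.77/86.77 = 4.11 V.
(Unloaded it would have been 4.28 V.)

V_out ≈ 4.11 V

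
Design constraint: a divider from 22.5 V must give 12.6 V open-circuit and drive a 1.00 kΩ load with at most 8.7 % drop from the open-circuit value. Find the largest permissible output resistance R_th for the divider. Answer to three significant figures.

R_th ≤ 95.3 Ω

Loading drop = R_th/(R_th + R_L) ≤ 0.0870, so R_th ≤ R_L · ε/(1−ε) = 1.00 kΩ × 0.0870/0.9130 = 95.3 Ω.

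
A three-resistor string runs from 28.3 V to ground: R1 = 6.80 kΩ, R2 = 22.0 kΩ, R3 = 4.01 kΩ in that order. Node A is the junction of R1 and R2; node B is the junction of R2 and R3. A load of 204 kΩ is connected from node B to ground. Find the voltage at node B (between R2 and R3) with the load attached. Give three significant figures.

V ≈ 3.40 V

At node B, R3 is in parallel with the load: R3‖R_L = 3.933 kΩ.
Below node A the resistance is R2 + (R3‖R_L) = 25.93 kΩ, so V_A = 28.3 × 25.93/32.73 = 22.42 V.
Then V_B = V_A × (R3‖R_L)/(R2 + R3‖R_L) = 22.42 × 3.933/25.93 = 3.40 V.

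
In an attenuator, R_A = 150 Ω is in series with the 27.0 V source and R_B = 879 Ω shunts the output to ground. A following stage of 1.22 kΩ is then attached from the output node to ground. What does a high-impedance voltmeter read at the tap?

V_out ≈ 20.9 V

The load sits in parallel with R_B: R_B‖R_L = (879 × 1220) / (879 + 1220) = 510.9 Ω.
V_out = 27.0 × 510.9 / (150 + 510.9) = 27.0 × 510.9/660.9 = 20.9 V.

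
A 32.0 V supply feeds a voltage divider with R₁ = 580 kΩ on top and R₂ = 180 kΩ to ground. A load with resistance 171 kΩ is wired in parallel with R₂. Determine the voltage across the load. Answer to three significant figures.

The load sits in parallel with R₂: R₂‖R_L = (180 × 171) / (180 + 171) = 87.69 kΩ.
V_out = 32.0 × 87.69 / (580 + 87.69) = 32.0 × 87.69/667.7 = 4.20 V.

V_out ≈ 4.20 V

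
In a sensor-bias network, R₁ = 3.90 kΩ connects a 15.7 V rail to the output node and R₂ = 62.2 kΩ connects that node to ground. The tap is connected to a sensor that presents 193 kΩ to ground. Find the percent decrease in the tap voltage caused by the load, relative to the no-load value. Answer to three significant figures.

The divider's output (Thévenin) resistance is R₁‖R₂ = 3.670 kΩ.
Fractional drop under load = R_th/(R_th + R_L) = 3.670 / (3.670 + 193) = 0.01866.
So the output falls by 1.87 %.

1.87 %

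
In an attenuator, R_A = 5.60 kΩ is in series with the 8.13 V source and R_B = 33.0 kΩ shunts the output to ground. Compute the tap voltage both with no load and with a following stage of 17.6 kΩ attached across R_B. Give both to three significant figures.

Open-circuit: V = 8.13 × 33.0/(5.60 + 33.0) = 6.95 V.
With the load, R_B becomes R_B‖R_L = 11.48 kΩ, so V = 8.13 × 11.48/17.08 = 5.46 V.

Unloaded: 6.95 V; loaded: 5.46 V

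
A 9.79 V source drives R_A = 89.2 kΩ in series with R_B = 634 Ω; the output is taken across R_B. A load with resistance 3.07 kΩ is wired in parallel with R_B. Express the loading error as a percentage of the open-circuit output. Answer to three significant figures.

17.0 %

The divider's output (Thévenin) resistance is R_A‖R_B = 629.5 Ω.
Fractional drop under load = R_th/(R_th + R_L) = 629.5 / (629.5 + 3070) = 0.1702.
So the output falls by 17.0 %.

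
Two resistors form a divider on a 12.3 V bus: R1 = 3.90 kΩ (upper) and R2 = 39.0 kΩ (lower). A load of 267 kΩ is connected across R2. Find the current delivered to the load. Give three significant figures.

R2‖R_L = 34.03 kΩ; V_out = 12.3 × 34.03/37.93 = 11.04 V.
I_L = V_out / R_L = 11.04 / 267 kΩ = 0.0413 mA.

I_L ≈ 0.0413 mA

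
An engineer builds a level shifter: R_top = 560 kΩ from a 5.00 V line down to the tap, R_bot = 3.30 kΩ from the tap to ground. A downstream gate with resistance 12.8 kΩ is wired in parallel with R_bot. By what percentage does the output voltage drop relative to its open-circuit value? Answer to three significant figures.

Unloaded V = 5.00 × 3.30/563.3 = 0.02929 V.
Loaded: R_bot‖R_L = 2.624 kΩ, giving V = 5.00 × 2.624/562.6 = 0.02332 V.
Drop = (0.02929 − 0.02332) / 0.02929 = 20.4 %.

20.4 %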